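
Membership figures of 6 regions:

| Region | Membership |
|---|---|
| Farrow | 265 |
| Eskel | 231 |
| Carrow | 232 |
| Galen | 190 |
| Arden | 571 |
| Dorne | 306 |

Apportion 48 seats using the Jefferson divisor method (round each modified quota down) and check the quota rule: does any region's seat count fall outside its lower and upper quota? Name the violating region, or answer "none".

none

Standard quotas: Farrow 7.086, Eskel 6.177, Carrow 6.204, Galen 5.081, Arden 15.269, Dorne 8.183.
Jefferson allocation: Farrow 7, Eskel 6, Carrow 6, Galen 5, Arden 16, Dorne 8.
Every allocation lies between the lower and upper quota.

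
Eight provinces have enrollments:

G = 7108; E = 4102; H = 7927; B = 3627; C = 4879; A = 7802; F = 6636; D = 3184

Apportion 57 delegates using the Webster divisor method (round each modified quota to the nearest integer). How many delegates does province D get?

4

Standard divisor 45265/57 ≈ 794.123; standard quotas: G 8.951, E 5.165, H 9.982, B 4.567, C 6.144, A 9.825, F 8.356, D 4.009.
Rounding to the nearest integer gives G 9, E 5, H 10, B 5, C 6, A 10, F 8, D 4 — total 57, matching the house size, so no adjustment is needed.
D receives 4.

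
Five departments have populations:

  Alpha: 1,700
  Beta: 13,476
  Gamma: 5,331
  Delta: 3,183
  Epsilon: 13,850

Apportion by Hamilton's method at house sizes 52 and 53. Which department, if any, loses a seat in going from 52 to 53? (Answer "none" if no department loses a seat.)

Delta

At 52 seats: Alpha 2, Beta 19, Gamma 7, Delta 5, Epsilon 19.
At 53 seats: Alpha 2, Beta 19, Gamma 8, Delta 4, Epsilon 20.
Delta drops from 5 to 4.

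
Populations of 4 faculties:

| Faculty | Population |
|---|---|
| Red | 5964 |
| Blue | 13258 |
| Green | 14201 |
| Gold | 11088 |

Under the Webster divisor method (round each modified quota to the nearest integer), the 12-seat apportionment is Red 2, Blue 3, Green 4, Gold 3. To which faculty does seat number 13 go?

Blue

Priority for the next seat is population ÷ (current seats + 0.5).
Priorities: Red 2385.600, Blue 3788.000, Green 3155.778, Gold 3168.000.
Highest priority: Blue.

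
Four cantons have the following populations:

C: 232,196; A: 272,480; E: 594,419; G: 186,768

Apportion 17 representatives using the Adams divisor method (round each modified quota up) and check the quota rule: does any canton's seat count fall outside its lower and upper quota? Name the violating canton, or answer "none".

Standard quotas: C 3.070, A 3.602, E 7.859, G 2.469.
Adams allocation: C 3, A 4, E 7, G 3.
Every allocation lies between the lower and upper quota.

none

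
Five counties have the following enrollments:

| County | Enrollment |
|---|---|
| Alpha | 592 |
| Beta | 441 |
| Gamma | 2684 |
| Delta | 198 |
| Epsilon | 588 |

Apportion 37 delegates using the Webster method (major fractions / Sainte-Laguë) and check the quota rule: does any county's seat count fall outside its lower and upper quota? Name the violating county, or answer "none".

Gamma

Standard quotas: Alpha 4.864, Beta 3.624, Gamma 22.054, Delta 1.627, Epsilon 4.831.
Webster allocation: Alpha 5, Beta 4, Gamma 21, Delta 2, Epsilon 5.
Gamma has quota 22.054 (lower 22, upper 23) but receives 21 — outside the quota interval.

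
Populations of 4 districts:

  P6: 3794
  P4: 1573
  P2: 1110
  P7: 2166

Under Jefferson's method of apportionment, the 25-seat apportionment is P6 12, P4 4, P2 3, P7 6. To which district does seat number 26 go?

Priority for the next seat is population ÷ (current seats + 1).
Priorities: P6 291.846, P4 314.600, P2 277.500, P7 309.429.
Highest priority: P4.

P4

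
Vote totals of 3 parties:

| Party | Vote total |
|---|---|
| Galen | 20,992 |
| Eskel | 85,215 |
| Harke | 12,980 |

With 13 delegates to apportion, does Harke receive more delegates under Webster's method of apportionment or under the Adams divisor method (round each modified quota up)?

Adams

Webster: Galen 2, Eskel 10, Harke 1.
Adams: Galen 2, Eskel 9, Harke 2.
Harke gets 1 under Webster and 2 under Adams.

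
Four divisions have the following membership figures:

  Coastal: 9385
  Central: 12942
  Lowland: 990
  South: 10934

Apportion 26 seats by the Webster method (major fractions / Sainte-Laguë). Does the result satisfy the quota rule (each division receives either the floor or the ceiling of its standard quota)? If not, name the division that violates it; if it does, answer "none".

Standard quotas: Coastal 7.124, Central 9.824, Lowland 0.752, South 8.300.
Webster allocation: Coastal 7, Central 10, Lowland 1, South 8.
Every allocation lies between the lower and upper quota.

none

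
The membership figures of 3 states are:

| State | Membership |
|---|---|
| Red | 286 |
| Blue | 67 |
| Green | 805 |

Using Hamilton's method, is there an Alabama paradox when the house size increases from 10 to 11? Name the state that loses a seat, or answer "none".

At 10 seats: Red 2, Blue 1, Green 7.
At 11 seats: Red 3, Blue 0, Green 8.
Blue drops from 1 to 0.

Blue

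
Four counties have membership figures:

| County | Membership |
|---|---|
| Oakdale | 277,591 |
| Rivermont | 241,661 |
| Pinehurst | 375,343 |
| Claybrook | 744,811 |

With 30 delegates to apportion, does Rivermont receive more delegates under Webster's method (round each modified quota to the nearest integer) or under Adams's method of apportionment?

Webster: Oakdale 5, Rivermont 4, Pinehurst 7, Claybrook 14.
Adams: Oakdale 5, Rivermont 5, Pinehurst 7, Claybrook 13.
Rivermont gets 4 under Webster and 5 under Adams.

Adams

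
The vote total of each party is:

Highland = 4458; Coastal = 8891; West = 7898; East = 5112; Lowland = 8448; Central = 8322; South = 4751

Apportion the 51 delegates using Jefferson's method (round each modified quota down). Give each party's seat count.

Standard divisor 47880/51 ≈ 938.824; standard quotas: Highland 4.748, Coastal 9.470, West 8.413, East 5.445, Lowland 8.998, Central 8.864, South 5.061.
Rounding down gives 4, 9, 8, 5, 8, 8, 5 = 47 seats, so the divisor must be adjusted.
With modified divisor 880: modified quotas Highland 5.066, Coastal 10.103, West 8.975, East 5.809, Lowland 9.600, Central 9.457, South 5.399.
Rounding down: Highland 5, Coastal 10, West 8, East 5, Lowland 9, Central 9, South 5 (total 51).

Highland=5, Coastal=10, West=8, East=5, Lowland=9, Central=9, South=5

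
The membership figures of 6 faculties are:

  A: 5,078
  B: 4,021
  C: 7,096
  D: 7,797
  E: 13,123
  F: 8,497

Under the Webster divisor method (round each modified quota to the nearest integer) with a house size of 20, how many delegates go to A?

Standard divisor 45612/20 ≈ 2280.6; standard quotas: A 2.227, B 1.763, C 3.111, D 3.419, E 5.754, F 3.726.
Rounding to the nearest integer gives A 2, B 2, C 3, D 3, E 6, F 4 — total 20, matching the house size, so no adjustment is needed.
A receives 2.

2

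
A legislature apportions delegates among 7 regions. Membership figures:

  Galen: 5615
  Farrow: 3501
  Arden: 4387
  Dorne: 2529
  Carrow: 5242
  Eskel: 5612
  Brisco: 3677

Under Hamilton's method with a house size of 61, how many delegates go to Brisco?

7

Standard divisor: 30563 ÷ 61 ≈ 501.033.
Standard quotas: Galen 11.2069, Farrow 6.9876, Arden 8.7559, Dorne 5.0476, Carrow 10.4624, Eskel 11.2009, Brisco 7.3388.
Lower quotas: Galen 11, Farrow 6, Arden 8, Dorne 5, Carrow 10, Eskel 11, Brisco 7 (sum 58, leaving 3 seats).
Remainders in descending order: Farrow 0.9876, Arden 0.7559, Carrow 0.4624, Brisco 0.3388, Galen 0.2069, Eskel 0.2009, Dorne 0.0476.
Largest remainders: Farrow, Arden, Carrow receive the extra seats.
Brisco receives 7.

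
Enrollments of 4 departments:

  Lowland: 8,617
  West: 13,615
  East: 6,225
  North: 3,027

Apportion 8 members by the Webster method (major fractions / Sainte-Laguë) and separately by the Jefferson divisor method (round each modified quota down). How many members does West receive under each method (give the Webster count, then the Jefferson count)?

Webster: Lowland 2, West 3, East 2, North 1.
Jefferson: Lowland 2, West 4, East 2, North 0.
West gets 3 under Webster and 4 under Jefferson.

3 and 4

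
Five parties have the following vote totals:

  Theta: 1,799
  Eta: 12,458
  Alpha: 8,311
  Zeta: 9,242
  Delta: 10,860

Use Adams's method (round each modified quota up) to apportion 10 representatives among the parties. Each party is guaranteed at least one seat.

Theta 1; Eta 3; Alpha 2; Zeta 2; Delta 2

Standard divisor 42670/10 ≈ 4267; standard quotas: Theta 0.422, Eta 2.920, Alpha 1.948, Zeta 2.166, Delta 2.545.
Rounding up gives 1, 3, 2, 3, 3 = 12 seats, so the divisor must be adjusted.
With modified divisor 5800: modified quotas Theta 0.310, Eta 2.148, Alpha 1.433, Zeta 1.593, Delta 1.872.
Rounding up: Theta 1, Eta 3, Alpha 2, Zeta 2, Delta 2 (total 10).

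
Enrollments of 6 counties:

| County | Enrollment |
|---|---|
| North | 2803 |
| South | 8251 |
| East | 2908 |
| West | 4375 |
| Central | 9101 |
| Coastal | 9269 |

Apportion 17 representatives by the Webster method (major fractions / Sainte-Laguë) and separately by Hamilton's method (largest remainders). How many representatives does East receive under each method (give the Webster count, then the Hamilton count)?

Webster: North 1, South 4, East 1, West 2, Central 4, Coastal 5.
Hamilton: North 1, South 4, East 2, West 2, Central 4, Coastal 4.
East gets 1 under Webster and 2 under Hamilton.

1 and 2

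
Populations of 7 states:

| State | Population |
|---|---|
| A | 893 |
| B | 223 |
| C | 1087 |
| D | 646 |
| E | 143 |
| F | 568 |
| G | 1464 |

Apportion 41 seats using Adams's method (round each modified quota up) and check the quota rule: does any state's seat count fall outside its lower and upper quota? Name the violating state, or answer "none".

Standard quotas: A 7.288, B 1.820, C 8.871, D 5.272, E 1.167, F 4.635, G 11.947.
Adams allocation: A 7, B 2, C 9, D 5, E 2, F 5, G 11.
Every allocation lies between the lower and upper quota.

none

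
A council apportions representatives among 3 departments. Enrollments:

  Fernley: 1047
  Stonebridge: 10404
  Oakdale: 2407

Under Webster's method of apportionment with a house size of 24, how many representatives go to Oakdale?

4

Standard divisor 13858/24 ≈ 577.417; standard quotas: Fernley 1.813, Stonebridge 18.018, Oakdale 4.169.
Rounding to the nearest integer gives Fernley 2, Stonebridge 18, Oakdale 4 — total 24, matching the house size, so no adjustment is needed.
Oakdale receives 4.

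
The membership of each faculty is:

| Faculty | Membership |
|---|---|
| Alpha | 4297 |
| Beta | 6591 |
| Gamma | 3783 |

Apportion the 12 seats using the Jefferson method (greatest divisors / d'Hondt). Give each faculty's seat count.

Standard divisor 14671/12 ≈ 1222.583; standard quotas: Alpha 3.515, Beta 5.391, Gamma 3.094.
Rounding down gives 3, 5, 3 = 11 seats, so the divisor must be adjusted.
With modified divisor 1090: modified quotas Alpha 3.942, Beta 6.047, Gamma 3.471.
Rounding down: Alpha 3, Beta 6, Gamma 3 (total 12).

Alpha: 3, Beta: 6, Gamma: 3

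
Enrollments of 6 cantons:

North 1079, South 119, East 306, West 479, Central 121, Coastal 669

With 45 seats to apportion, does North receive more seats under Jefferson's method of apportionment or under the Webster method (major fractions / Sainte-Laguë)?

Jefferson

Jefferson: North 18, South 1, East 5, West 8, Central 2, Coastal 11.
Webster: North 17, South 2, East 5, West 8, Central 2, Coastal 11.
North gets 18 under Jefferson and 17 under Webster.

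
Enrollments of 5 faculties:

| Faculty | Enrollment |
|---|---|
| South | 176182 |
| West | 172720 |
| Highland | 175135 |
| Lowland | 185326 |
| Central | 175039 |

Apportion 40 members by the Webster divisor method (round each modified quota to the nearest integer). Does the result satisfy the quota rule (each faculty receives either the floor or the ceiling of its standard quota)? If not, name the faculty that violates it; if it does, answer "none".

none

Standard quotas: South 7.968, West 7.812, Highland 7.921, Lowland 8.382, Central 7.917.
Webster allocation: South 8, West 8, Highland 8, Lowland 8, Central 8.
Every allocation lies between the lower and upper quota.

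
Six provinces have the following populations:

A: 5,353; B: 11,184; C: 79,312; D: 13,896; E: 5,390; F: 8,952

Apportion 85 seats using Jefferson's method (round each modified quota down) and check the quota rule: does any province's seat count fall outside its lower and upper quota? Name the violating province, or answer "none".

C

Standard quotas: A 3.667, B 7.661, C 54.329, D 9.519, E 3.692, F 6.132.
Jefferson allocation: A 3, B 8, C 56, D 9, E 3, F 6.
C has quota 54.329 (lower 54, upper 55) but receives 56 — outside the quota interval.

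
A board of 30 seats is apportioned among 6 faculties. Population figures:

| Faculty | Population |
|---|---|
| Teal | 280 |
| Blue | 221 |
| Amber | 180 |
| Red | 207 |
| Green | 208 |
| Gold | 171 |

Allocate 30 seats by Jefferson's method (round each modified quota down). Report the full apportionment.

Standard divisor 1267/30 ≈ 42.233; standard quotas: Teal 6.630, Blue 5.233, Amber 4.262, Red 4.901, Green 4.925, Gold 4.049.
Rounding down gives 6, 5, 4, 4, 4, 4 = 27 seats, so the divisor must be adjusted.
With modified divisor 38: modified quotas Teal 7.368, Blue 5.816, Amber 4.737, Red 5.447, Green 5.474, Gold 4.500.
Rounding down: Teal 7, Blue 5, Amber 4, Red 5, Green 5, Gold 4 (total 30).

Teal=7, Blue=5, Amber=4, Red=5, Green=5, Gold=4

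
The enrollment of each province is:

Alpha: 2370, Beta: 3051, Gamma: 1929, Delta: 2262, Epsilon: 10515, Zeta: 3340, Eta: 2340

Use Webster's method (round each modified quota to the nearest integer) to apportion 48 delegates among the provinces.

Alpha=4, Beta=6, Gamma=4, Delta=4, Epsilon=20, Zeta=6, Eta=4

Standard divisor 25807/48 ≈ 537.646; standard quotas: Alpha 4.408, Beta 5.675, Gamma 3.588, Delta 4.207, Epsilon 19.557, Zeta 6.212, Eta 4.352.
Rounding to the nearest integer gives Alpha 4, Beta 6, Gamma 4, Delta 4, Epsilon 20, Zeta 6, Eta 4 — total 48, matching the house size, so no adjustment is needed.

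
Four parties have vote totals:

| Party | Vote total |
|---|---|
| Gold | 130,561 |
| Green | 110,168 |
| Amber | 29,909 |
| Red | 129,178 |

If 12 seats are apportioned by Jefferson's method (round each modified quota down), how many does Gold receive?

Standard divisor 399816/12 ≈ 33318; standard quotas: Gold 3.919, Green 3.307, Amber 0.898, Red 3.877.
Rounding down gives 3, 3, 0, 3 = 9 seats, so the divisor must be adjusted.
With modified divisor 28700: modified quotas Gold 4.549, Green 3.839, Amber 1.042, Red 4.501.
Rounding down: Gold 4, Green 3, Amber 1, Red 4 (total 12).
Gold receives 4.

4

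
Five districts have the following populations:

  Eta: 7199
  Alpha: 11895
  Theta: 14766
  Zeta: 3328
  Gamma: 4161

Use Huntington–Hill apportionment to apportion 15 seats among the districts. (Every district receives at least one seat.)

With divisor 2817: modified quotas Eta 2.556, Alpha 4.223, Theta 5.242, Zeta 1.181, Gamma 1.477.
Geometric-mean thresholds: Eta √(2·3)=2.449, Alpha √(4·5)=4.472, Theta √(5·6)=5.477, Zeta √(1·2)=1.414, Gamma √(1·2)=1.414.
Each quota rounded against its threshold gives Eta 3, Alpha 4, Theta 5, Zeta 1, Gamma 2 (total 15).

Eta: 3; Alpha: 4; Theta: 5; Zeta: 1; Gamma: 2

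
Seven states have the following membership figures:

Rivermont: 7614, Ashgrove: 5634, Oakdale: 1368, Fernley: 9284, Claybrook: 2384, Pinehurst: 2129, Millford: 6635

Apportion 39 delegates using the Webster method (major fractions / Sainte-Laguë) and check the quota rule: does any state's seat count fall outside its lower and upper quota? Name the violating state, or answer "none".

none

Standard quotas: Rivermont 8.473, Ashgrove 6.269, Oakdale 1.522, Fernley 10.331, Claybrook 2.653, Pinehurst 2.369, Millford 7.383.
Webster allocation: Rivermont 9, Ashgrove 6, Oakdale 2, Fernley 10, Claybrook 3, Pinehurst 2, Millford 7.
Every allocation lies between the lower and upper quota.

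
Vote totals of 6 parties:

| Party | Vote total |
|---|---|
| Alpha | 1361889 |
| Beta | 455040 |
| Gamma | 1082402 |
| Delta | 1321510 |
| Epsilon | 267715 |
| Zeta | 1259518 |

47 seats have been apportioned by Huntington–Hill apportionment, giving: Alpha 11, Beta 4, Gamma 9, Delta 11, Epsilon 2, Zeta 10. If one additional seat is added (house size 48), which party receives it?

Zeta

Priority for the next seat is population ÷ (√(s·(s+1))).
Priorities: Alpha 118537.222, Beta 101750.037, Gamma 114095.189, Delta 115022.682, Epsilon 109294.191, Zeta 120090.329.
Highest priority: Zeta.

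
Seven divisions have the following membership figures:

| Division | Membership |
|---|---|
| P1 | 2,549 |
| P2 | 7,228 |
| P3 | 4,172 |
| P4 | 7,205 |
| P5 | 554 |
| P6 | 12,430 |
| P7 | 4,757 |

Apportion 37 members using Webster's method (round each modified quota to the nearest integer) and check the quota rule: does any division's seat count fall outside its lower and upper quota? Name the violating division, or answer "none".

none

Standard quotas: P1 2.425, P2 6.876, P3 3.969, P4 6.854, P5 0.527, P6 11.824, P7 4.525.
Webster allocation: P1 2, P2 7, P3 4, P4 7, P5 1, P6 12, P7 4.
Every allocation lies between the lower and upper quota.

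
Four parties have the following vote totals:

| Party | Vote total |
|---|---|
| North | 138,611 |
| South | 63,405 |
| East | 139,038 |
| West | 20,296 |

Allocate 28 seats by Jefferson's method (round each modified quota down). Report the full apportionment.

Standard divisor 361350/28 ≈ 12905.357; standard quotas: North 10.741, South 4.913, East 10.774, West 1.573.
Rounding down gives 10, 4, 10, 1 = 25 seats, so the divisor must be adjusted.
With modified divisor 12100: modified quotas North 11.455, South 5.240, East 11.491, West 1.677.
Rounding down: North 11, South 5, East 11, West 1 (total 28).

North 11; South 5; East 11; West 1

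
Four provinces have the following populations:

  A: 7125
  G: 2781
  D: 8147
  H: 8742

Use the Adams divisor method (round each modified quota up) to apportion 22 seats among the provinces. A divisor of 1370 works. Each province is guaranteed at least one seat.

A 6, G 3, D 6, H 7

With modified divisor 1370: modified quotas A 5.201, G 2.030, D 5.947, H 6.381.
Rounding up: A 6, G 3, D 6, H 7 (total 22).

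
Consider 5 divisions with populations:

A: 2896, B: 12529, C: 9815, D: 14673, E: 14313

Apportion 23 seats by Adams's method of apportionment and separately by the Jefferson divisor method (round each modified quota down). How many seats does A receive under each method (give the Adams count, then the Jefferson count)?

2 and 1

Adams: A 2, B 5, C 4, D 6, E 6.
Jefferson: A 1, B 5, C 4, D 7, E 6.
A gets 2 under Adams and 1 under Jefferson.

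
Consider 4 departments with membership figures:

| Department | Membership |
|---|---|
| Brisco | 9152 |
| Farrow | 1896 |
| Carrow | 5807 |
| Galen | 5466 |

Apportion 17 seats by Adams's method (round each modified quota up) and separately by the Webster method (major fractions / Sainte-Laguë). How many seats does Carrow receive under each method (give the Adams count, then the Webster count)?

4 and 5

Adams: Brisco 7, Farrow 2, Carrow 4, Galen 4.
Webster: Brisco 7, Farrow 1, Carrow 5, Galen 4.
Carrow gets 4 under Adams and 5 under Webster.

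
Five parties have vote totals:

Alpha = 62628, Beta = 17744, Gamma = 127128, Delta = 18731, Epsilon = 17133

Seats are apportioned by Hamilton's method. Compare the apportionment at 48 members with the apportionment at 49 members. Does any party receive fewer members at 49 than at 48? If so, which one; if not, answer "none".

Beta

At 48 seats: Alpha 12, Beta 4, Gamma 25, Delta 4, Epsilon 3.
At 49 seats: Alpha 13, Beta 3, Gamma 26, Delta 4, Epsilon 3.
Beta drops from 4 to 3.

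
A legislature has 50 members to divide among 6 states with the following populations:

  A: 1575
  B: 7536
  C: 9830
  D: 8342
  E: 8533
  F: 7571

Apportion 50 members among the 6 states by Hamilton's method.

The standard divisor is 43387/50 ≈ 867.74.
Standard quotas: A 1.8151, B 8.6846, C 11.3283, D 9.6135, E 9.8336, F 8.7250.
Lower quotas: A 1, B 8, C 11, D 9, E 9, F 8 (sum 46, leaving 4 seats).
Remainders in descending order: E 0.8336, A 0.8151, F 0.7250, B 0.6846, D 0.6135, C 0.3283.
Largest remainders: E, A, F, B receive the extra seats.

A=2, B=9, C=11, D=9, E=10, F=9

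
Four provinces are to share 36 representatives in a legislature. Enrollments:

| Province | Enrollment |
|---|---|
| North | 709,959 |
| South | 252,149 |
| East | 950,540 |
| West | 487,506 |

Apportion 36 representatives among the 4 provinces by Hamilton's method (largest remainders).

Total 2400154; standard divisor 2400154/36 ≈ 66670.944.
Standard quotas: North 10.6487, South 3.7820, East 14.2572, West 7.3121.
Lower quotas: North 10, South 3, East 14, West 7 (sum 34, leaving 2 seats).
Remainders in descending order: South 0.7820, North 0.6487, West 0.3121, East 0.2572.
The surplus seats go to South, North.

North: 11, South: 4, East: 14, West: 7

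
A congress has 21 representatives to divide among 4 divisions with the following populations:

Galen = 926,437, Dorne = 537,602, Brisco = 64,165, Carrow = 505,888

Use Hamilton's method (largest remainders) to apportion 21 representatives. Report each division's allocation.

Standard divisor: 2034092 ÷ 21 ≈ 96861.524.
Standard quotas: Galen 9.5646, Dorne 5.5502, Brisco 0.6624, Carrow 5.2228.
Lower quotas: Galen 9, Dorne 5, Brisco 0, Carrow 5 (sum 19, leaving 2 seats).
Remainders in descending order: Brisco 0.6624, Galen 0.5646, Dorne 0.5502, Carrow 0.2228.
The surplus seats go to Brisco, Galen.

Galen 10, Dorne 5, Brisco 1, Carrow 5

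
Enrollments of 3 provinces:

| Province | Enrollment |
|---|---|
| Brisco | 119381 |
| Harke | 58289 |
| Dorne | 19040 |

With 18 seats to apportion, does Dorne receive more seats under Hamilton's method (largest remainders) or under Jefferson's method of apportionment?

Hamilton

Hamilton: Brisco 11, Harke 5, Dorne 2.
Jefferson: Brisco 12, Harke 5, Dorne 1.
Dorne gets 2 under Hamilton and 1 under Jefferson.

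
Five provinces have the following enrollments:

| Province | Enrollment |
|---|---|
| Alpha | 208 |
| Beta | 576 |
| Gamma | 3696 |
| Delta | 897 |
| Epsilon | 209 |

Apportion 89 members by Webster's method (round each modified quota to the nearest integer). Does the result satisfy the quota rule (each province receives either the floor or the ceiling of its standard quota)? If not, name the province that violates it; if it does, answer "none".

Gamma

Standard quotas: Alpha 3.314, Beta 9.177, Gamma 58.887, Delta 14.292, Epsilon 3.330.
Webster allocation: Alpha 3, Beta 9, Gamma 60, Delta 14, Epsilon 3.
Gamma has quota 58.887 (lower 58, upper 59) but receives 60 — outside the quota interval.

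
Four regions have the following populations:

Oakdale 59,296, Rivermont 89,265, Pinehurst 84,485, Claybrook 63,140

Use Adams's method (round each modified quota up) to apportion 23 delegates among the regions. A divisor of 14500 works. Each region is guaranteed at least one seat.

Oakdale: 5, Rivermont: 7, Pinehurst: 6, Claybrook: 5

With modified divisor 14500: modified quotas Oakdale 4.089, Rivermont 6.156, Pinehurst 5.827, Claybrook 4.354.
Rounding up: Oakdale 5, Rivermont 7, Pinehurst 6, Claybrook 5 (total 23).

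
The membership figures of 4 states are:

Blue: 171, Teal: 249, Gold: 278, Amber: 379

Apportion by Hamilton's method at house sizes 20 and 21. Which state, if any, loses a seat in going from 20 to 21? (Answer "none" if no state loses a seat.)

none

At 20 seats: Blue 3, Teal 5, Gold 5, Amber 7.
At 21 seats: Blue 3, Teal 5, Gold 6, Amber 7.
No state's allocation decreased.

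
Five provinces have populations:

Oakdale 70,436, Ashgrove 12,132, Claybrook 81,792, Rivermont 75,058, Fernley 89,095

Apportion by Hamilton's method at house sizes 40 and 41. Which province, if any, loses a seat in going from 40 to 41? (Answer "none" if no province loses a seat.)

none

At 40 seats: Oakdale 9, Ashgrove 1, Claybrook 10, Rivermont 9, Fernley 11.
At 41 seats: Oakdale 9, Ashgrove 2, Claybrook 10, Rivermont 9, Fernley 11.
No province's allocation decreased.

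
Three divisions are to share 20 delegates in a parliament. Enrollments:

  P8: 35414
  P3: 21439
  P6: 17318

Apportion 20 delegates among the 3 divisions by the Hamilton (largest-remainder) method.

P8 9, P3 6, P6 5

Total 74171; standard divisor 74171/20 ≈ 3708.55.
Standard quotas: P8 9.5493, P3 5.7810, P6 4.6697.
Lower quotas: P8 9, P3 5, P6 4 (sum 18, leaving 2 seats).
Remainders in descending order: P3 0.7810, P6 0.6697, P8 0.5493.
Largest remainders: P3, P6 receive the extra seats.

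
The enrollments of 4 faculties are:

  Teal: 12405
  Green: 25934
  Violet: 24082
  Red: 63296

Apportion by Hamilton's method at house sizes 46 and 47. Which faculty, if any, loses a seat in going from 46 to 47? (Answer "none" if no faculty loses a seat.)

At 46 seats: Teal 5, Green 9, Violet 9, Red 23.
At 47 seats: Teal 4, Green 10, Violet 9, Red 24.
Teal drops from 5 to 4.

Teal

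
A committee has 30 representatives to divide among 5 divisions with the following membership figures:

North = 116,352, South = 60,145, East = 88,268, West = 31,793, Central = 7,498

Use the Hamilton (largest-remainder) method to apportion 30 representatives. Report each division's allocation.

North=11; South=6; East=9; West=3; Central=1

Standard divisor: 304056 ÷ 30 ≈ 10135.2.
Standard quotas: North 11.4800, South 5.9343, East 8.7091, West 3.1369, Central 0.7398.
Lower quotas: North 11, South 5, East 8, West 3, Central 0 (sum 27, leaving 3 seats).
Remainders in descending order: South 0.9343, Central 0.7398, East 0.7091, North 0.4800, West 0.1369.
The surplus seats go to South, Central, East.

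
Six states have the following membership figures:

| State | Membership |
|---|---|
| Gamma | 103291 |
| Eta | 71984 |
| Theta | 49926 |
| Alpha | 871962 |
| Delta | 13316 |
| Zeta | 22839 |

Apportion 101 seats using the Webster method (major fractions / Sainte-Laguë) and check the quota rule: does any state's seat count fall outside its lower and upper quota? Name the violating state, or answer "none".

Alpha

Standard quotas: Gamma 9.205, Eta 6.415, Theta 4.449, Alpha 77.708, Delta 1.187, Zeta 2.035.
Webster allocation: Gamma 9, Eta 6, Theta 4, Alpha 79, Delta 1, Zeta 2.
Alpha has quota 77.708 (lower 77, upper 78) but receives 79 — outside the quota interval.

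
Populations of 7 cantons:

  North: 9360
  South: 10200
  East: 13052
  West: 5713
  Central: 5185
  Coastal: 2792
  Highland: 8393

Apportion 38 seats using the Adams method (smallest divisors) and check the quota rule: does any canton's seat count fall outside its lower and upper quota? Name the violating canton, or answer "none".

none

Standard quotas: North 6.503, South 7.087, East 9.068, West 3.969, Central 3.602, Coastal 1.940, Highland 5.831.
Adams allocation: North 6, South 7, East 9, West 4, Central 4, Coastal 2, Highland 6.
Every allocation lies between the lower and upper quota.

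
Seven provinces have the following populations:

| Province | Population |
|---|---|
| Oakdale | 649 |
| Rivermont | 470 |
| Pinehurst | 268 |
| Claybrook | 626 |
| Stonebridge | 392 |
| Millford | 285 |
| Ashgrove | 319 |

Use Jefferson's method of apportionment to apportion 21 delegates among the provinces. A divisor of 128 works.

Oakdale=5; Rivermont=3; Pinehurst=2; Claybrook=4; Stonebridge=3; Millford=2; Ashgrove=2

With modified divisor 128: modified quotas Oakdale 5.070, Rivermont 3.672, Pinehurst 2.094, Claybrook 4.891, Stonebridge 3.062, Millford 2.227, Ashgrove 2.492.
Rounding down: Oakdale 5, Rivermont 3, Pinehurst 2, Claybrook 4, Stonebridge 3, Millford 2, Ashgrove 2 (total 21).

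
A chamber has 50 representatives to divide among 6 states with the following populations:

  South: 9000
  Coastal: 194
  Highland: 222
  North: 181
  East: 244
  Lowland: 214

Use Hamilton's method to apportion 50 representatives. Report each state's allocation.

South=45, Coastal=1, Highland=1, North=1, East=1, Lowland=1

Total 10055; standard divisor 10055/50 ≈ 201.1.
Standard quotas: South 44.7539, Coastal 0.9647, Highland 1.1039, North 0.9000, East 1.2133, Lowland 1.0641.
Lower quotas: South 44, Coastal 0, Highland 1, North 0, East 1, Lowland 1 (sum 47, leaving 3 seats).
Remainders in descending order: Coastal 0.9647, North 0.9000, South 0.7539, East 0.2133, Highland 0.1039, Lowland 0.0641.
Largest remainders: Coastal, North, South receive the extra seats.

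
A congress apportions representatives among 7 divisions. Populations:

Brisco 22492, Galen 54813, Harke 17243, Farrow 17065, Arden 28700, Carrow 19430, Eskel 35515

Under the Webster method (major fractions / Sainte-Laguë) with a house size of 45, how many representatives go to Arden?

Standard divisor 195258/45 ≈ 4339.067; standard quotas: Brisco 5.184, Galen 12.632, Harke 3.974, Farrow 3.933, Arden 6.614, Carrow 4.478, Eskel 8.185.
Rounding to the nearest integer gives Brisco 5, Galen 13, Harke 4, Farrow 4, Arden 7, Carrow 4, Eskel 8 — total 45, matching the house size, so no adjustment is needed.
Arden receives 7.

7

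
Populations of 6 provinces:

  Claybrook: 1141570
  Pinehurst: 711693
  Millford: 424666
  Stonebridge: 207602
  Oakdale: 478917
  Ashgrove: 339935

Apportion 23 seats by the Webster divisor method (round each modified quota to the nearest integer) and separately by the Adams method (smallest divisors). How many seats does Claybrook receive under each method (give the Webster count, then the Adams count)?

Webster: Claybrook 8, Pinehurst 5, Millford 3, Stonebridge 2, Oakdale 3, Ashgrove 2.
Adams: Claybrook 7, Pinehurst 5, Millford 3, Stonebridge 2, Oakdale 3, Ashgrove 3.
Claybrook gets 8 under Webster and 7 under Adams.

8 and 7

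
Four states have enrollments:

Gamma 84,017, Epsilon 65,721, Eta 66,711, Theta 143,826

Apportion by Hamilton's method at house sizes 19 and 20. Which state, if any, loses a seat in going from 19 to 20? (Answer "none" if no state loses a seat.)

At 19 seats: Gamma 4, Epsilon 3, Eta 4, Theta 8.
At 20 seats: Gamma 5, Epsilon 3, Eta 4, Theta 8.
No state's allocation decreased.

none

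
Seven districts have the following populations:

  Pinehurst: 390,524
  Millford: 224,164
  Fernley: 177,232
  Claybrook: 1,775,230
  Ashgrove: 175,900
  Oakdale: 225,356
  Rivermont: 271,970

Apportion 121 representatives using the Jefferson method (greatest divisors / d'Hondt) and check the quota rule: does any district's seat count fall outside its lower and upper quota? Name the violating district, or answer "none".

Standard quotas: Pinehurst 14.583, Millford 8.371, Fernley 6.618, Claybrook 66.289, Ashgrove 6.568, Oakdale 8.415, Rivermont 10.156.
Jefferson allocation: Pinehurst 15, Millford 8, Fernley 6, Claybrook 68, Ashgrove 6, Oakdale 8, Rivermont 10.
Claybrook has quota 66.289 (lower 66, upper 67) but receives 68 — outside the quota interval.

Claybrook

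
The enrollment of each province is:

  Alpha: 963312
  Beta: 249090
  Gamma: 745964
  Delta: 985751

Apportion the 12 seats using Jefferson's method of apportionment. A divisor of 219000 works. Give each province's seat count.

With modified divisor 219000: modified quotas Alpha 4.399, Beta 1.137, Gamma 3.406, Delta 4.501.
Rounding down: Alpha 4, Beta 1, Gamma 3, Delta 4 (total 12).

Alpha 4; Beta 1; Gamma 3; Delta 4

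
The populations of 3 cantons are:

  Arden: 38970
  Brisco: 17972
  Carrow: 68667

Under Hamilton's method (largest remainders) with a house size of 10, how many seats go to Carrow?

Total 125609; standard divisor 125609/10 ≈ 12560.9.
Standard quotas: Arden 3.1025, Brisco 1.4308, Carrow 5.4667.
Lower quotas: Arden 3, Brisco 1, Carrow 5 (sum 9, leaving 1 seat).
Remainders in descending order: Carrow 0.4667, Brisco 0.4308, Arden 0.1025.
The surplus seat goes to Carrow.
Carrow receives 6.

6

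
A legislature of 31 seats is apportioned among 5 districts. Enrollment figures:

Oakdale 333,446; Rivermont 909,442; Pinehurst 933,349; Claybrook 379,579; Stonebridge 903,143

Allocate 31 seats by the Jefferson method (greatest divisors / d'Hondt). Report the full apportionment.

Standard divisor 3458959/31 ≈ 111579.323; standard quotas: Oakdale 2.988, Rivermont 8.151, Pinehurst 8.365, Claybrook 3.402, Stonebridge 8.094.
Rounding down gives 2, 8, 8, 3, 8 = 29 seats, so the divisor must be adjusted.
With modified divisor 102400: modified quotas Oakdale 3.256, Rivermont 8.881, Pinehurst 9.115, Claybrook 3.707, Stonebridge 8.820.
Rounding down: Oakdale 3, Rivermont 8, Pinehurst 9, Claybrook 3, Stonebridge 8 (total 31).

Oakdale: 3; Rivermont: 8; Pinehurst: 9; Claybrook: 3; Stonebridge: 8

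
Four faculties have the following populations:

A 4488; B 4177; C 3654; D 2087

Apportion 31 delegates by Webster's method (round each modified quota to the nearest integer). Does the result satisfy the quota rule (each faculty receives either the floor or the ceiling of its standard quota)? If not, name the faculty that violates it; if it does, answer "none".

none

Standard quotas: A 9.658, B 8.988, C 7.863, D 4.491.
Webster allocation: A 10, B 9, C 8, D 4.
Every allocation lies between the lower and upper quota.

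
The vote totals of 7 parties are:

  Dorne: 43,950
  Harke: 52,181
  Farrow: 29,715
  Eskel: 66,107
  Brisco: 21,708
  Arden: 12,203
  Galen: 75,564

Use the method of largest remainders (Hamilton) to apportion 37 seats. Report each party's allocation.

Total 301428; standard divisor 301428/37 ≈ 8146.703.
Standard quotas: Dorne 5.3948, Harke 6.4052, Farrow 3.6475, Eskel 8.1146, Brisco 2.6646, Arden 1.4979, Galen 9.2754.
Lower quotas: Dorne 5, Harke 6, Farrow 3, Eskel 8, Brisco 2, Arden 1, Galen 9 (sum 34, leaving 3 seats).
Remainders in descending order: Brisco 0.6646, Farrow 0.6475, Arden 0.4979, Harke 0.4052, Dorne 0.3948, Galen 0.2754, Eskel 0.1146.
Largest remainders: Brisco, Farrow, Arden receive the extra seats.

Dorne: 5; Harke: 6; Farrow: 4; Eskel: 8; Brisco: 3; Arden: 2; Galen: 9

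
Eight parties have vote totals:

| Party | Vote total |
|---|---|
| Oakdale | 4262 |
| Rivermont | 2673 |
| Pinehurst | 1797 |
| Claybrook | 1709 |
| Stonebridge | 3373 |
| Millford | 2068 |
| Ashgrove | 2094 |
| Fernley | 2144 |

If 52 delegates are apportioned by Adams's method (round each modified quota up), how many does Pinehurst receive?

Standard divisor 20120/52 ≈ 386.923; standard quotas: Oakdale 11.015, Rivermont 6.908, Pinehurst 4.644, Claybrook 4.417, Stonebridge 8.717, Millford 5.345, Ashgrove 5.412, Fernley 5.541.
Rounding up gives 12, 7, 5, 5, 9, 6, 6, 6 = 56 seats, so the divisor must be adjusted.
With modified divisor 424: modified quotas Oakdale 10.052, Rivermont 6.304, Pinehurst 4.238, Claybrook 4.031, Stonebridge 7.955, Millford 4.877, Ashgrove 4.939, Fernley 5.057.
Rounding up: Oakdale 11, Rivermont 7, Pinehurst 5, Claybrook 5, Stonebridge 8, Millford 5, Ashgrove 5, Fernley 6 (total 52).
Pinehurst receives 5.

5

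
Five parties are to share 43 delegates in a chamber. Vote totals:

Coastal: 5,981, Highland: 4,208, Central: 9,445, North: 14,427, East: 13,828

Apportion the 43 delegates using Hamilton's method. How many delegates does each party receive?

Coastal: 5, Highland: 4, Central: 9, North: 13, East: 12

Total 47889; standard divisor 47889/43 ≈ 1113.698.
Standard quotas: Coastal 5.3704, Highland 3.7784, Central 8.4808, North 12.9541, East 12.4163.
Lower quotas: Coastal 5, Highland 3, Central 8, North 12, East 12 (sum 40, leaving 3 seats).
Remainders in descending order: North 0.9541, Highland 0.7784, Central 0.4808, East 0.4163, Coastal 0.3704.
Largest remainders: North, Highland, Central receive the extra seats.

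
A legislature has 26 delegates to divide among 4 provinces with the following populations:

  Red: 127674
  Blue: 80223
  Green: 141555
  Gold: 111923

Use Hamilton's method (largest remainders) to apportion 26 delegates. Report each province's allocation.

Red 7; Blue 5; Green 8; Gold 6

Total 461375; standard divisor 461375/26 ≈ 17745.192.
Standard quotas: Red 7.1949, Blue 4.5208, Green 7.9771, Gold 6.3072.
Lower quotas: Red 7, Blue 4, Green 7, Gold 6 (sum 24, leaving 2 seats).
Remainders in descending order: Green 0.9771, Blue 0.5208, Gold 0.3072, Red 0.1949.
Largest remainders: Green, Blue receive the extra seats.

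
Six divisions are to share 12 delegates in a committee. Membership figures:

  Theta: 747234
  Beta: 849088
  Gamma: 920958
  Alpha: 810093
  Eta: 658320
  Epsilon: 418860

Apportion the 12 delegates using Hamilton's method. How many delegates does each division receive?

Theta 2, Beta 2, Gamma 3, Alpha 2, Eta 2, Epsilon 1

Total 4404553; standard divisor 4404553/12 ≈ 367046.083.
Standard quotas: Theta 2.0358, Beta 2.3133, Gamma 2.5091, Alpha 2.2071, Eta 1.7936, Epsilon 1.1412.
Lower quotas: Theta 2, Beta 2, Gamma 2, Alpha 2, Eta 1, Epsilon 1 (sum 10, leaving 2 seats).
Remainders in descending order: Eta 0.7936, Gamma 0.5091, Beta 0.3133, Alpha 0.2071, Epsilon 0.1412, Theta 0.0358.
Largest remainders: Eta, Gamma receive the extra seats.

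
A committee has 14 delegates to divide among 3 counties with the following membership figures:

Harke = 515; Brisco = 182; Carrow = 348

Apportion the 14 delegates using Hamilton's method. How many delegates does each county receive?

Harke 7, Brisco 2, Carrow 5

Standard divisor: 1045 ÷ 14 ≈ 74.643.
Standard quotas: Harke 6.900, Brisco 2.438, Carrow 4.662.
Lower quotas: Harke 6, Brisco 2, Carrow 4 (sum 12, leaving 2 seats).
Remainders in descending order: Harke 0.900, Carrow 0.662, Brisco 0.438.
Largest remainders: Harke, Carrow receive the extra seats.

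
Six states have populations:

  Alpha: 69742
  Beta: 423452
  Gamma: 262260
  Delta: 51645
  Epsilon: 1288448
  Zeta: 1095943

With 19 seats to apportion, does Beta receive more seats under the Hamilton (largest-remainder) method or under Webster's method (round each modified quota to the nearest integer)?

Webster

Hamilton: Alpha 0, Beta 2, Gamma 2, Delta 0, Epsilon 8, Zeta 7.
Webster: Alpha 0, Beta 3, Gamma 2, Delta 0, Epsilon 8, Zeta 6.
Beta gets 2 under Hamilton and 3 under Webster.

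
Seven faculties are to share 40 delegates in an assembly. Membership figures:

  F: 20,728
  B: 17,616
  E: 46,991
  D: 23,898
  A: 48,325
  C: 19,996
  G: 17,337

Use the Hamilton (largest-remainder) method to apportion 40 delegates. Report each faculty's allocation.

F 4; B 4; E 10; D 5; A 10; C 4; G 3

Standard divisor: 194891 ÷ 40 ≈ 4872.275.
Standard quotas: F 4.2543, B 3.6156, E 9.6446, D 4.9049, A 9.9184, C 4.1040, G 3.5583.
Lower quotas: F 4, B 3, E 9, D 4, A 9, C 4, G 3 (sum 36, leaving 4 seats).
Remainders in descending order: A 0.9184, D 0.9049, E 0.6446, B 0.6156, G 0.5583, F 0.2543, C 0.1040.
The surplus seats go to A, D, E, B.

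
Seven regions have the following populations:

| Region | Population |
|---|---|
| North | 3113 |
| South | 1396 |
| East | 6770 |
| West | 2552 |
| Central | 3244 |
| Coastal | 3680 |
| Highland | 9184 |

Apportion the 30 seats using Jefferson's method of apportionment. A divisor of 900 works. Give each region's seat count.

North 3, South 1, East 7, West 2, Central 3, Coastal 4, Highland 10

With modified divisor 900: modified quotas North 3.459, South 1.551, East 7.522, West 2.836, Central 3.604, Coastal 4.089, Highland 10.204.
Rounding down: North 3, South 1, East 7, West 2, Central 3, Coastal 4, Highland 10 (total 30).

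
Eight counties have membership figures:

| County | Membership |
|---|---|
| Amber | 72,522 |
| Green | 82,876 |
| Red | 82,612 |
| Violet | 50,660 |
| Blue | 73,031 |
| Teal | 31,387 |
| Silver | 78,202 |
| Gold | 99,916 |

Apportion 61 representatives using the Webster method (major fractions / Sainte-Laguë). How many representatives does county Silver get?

Standard divisor 571206/61 ≈ 9364.033; standard quotas: Amber 7.745, Green 8.850, Red 8.822, Violet 5.410, Blue 7.799, Teal 3.352, Silver 8.351, Gold 10.670.
Rounding to the nearest integer gives Amber 8, Green 9, Red 9, Violet 5, Blue 8, Teal 3, Silver 8, Gold 11 — total 61, matching the house size, so no adjustment is needed.
Silver receives 8.

8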